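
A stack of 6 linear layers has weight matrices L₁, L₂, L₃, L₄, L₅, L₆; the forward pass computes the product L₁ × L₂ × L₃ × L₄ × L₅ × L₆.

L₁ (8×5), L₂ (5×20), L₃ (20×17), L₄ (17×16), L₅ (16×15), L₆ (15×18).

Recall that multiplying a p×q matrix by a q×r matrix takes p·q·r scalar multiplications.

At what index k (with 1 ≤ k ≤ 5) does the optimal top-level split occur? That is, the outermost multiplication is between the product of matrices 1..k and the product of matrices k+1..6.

1

Adjacent pairs: L₁L₂ = 8·5·20 = 800; L₂L₃ = 5·20·17 = 1700; L₃L₄ = 20·17·16 = 5440; L₄L₅ = 17·16·15 = 4080; L₅L₆ = 16·15·18 = 4320.
Length 3: L₁..L₃: k=1: 0+1700+8·5·17=2380; k=2: 800+0+8·20·17=3520 → min 2380 | L₂..L₄: k=2: 0+5440+5·20·16=7040; k=3: 1700+0+5·17·16=3060 → min 3060 | L₃..L₅: k=3: 0+4080+20·17·15=9180; k=4: 5440+0+20·16·15=10240 → min 9180 | L₄..L₆: k=4: 0+4320+17·16·18=9216; k=5: 4080+0+17·15·18=8670 → min 8670.
Length 4: L₁..L₄: k=1: 0+3060+8·5·16=3700; k=2: 800+5440+8·20·16=8800; k=3: 2380+0+8·17·16=4556 → min 3700 | L₂..L₅: k=2: 0+9180+5·20·15=10680; k=3: 1700+4080+5·17·15=7055; k=4: 3060+0+5·16·15=4260 → min 4260 | L₃..L₆: k=3: 0+8670+20·17·18=14790; k=4: 5440+4320+20·16·18=15520; k=5: 9180+0+20·15·18=14580 → min 14580.
Length 5: L₁..L₅: k=1: 0+4260+8·5·15=4860; k=2: 800+9180+8·20·15=12380; k=3: 2380+4080+8·17·15=8500; k=4: 3700+0+8·16·15=5620 → min 4860 | L₂..L₆: k=2: 0+14580+5·20·18=16380; k=3: 1700+8670+5·17·18=11900; k=4: 3060+4320+5·16·18=8820; k=5: 4260+0+5·15·18=5610 → min 5610.
Top-level splits: k=1: (L₁..L₁)·(L₂..L₆) → 0+5610+8·5·18 = 6330; k=2: (L₁..L₂)·(L₃..L₆) → 800+14580+8·20·18 = 18260; k=3: (L₁..L₃)·(L₄..L₆) → 2380+8670+8·17·18 = 13498; k=4: (L₁..L₄)·(L₅..L₆) → 3700+4320+8·16·18 = 10324; k=5: (L₁..L₅)·(L₆..L₆) → 4860+0+8·15·18 = 7020.
Best split is after L₁, i.e. k = 1.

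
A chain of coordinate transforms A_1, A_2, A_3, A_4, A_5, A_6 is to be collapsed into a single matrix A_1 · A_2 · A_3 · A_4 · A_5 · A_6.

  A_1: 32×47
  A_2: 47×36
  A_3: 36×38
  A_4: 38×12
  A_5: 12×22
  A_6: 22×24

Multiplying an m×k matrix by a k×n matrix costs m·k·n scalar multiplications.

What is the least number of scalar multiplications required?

Adjacent pairs: A_1A_2 = 32·47·36 = 54144; A_2A_3 = 47·36·38 = 64296; A_3A_4 = 36·38·12 = 16416; A_4A_5 = 38·12·22 = 10032; A_5A_6 = 12·22·24 = 6336.
Length 3: A_1..A_3: k=1: 0+64296+32·47·38=121448; k=2: 54144+0+32·36·38=97920 → min 97920 | A_2..A_4: k=2: 0+16416+47·36·12=36720; k=3: 64296+0+47·38·12=85728 → min 36720 | A_3..A_5: k=3: 0+10032+36·38·22=40128; k=4: 16416+0+36·12·22=25920 → min 25920 | A_4..A_6: k=4: 0+6336+38·12·24=17280; k=5: 10032+0+38·22·24=30096 → min 17280.
Length 4: A_1..A_4: k=1: 0+36720+32·47·12=54768; k=2: 54144+16416+32·36·12=84384; k=3: 97920+0+32·38·12=112512 → min 54768 | A_2..A_5: k=2: 0+25920+47·36·22=63144; k=3: 64296+10032+47·38·22=113620; k=4: 36720+0+47·12·22=49128 → min 49128 | A_3..A_6: k=3: 0+17280+36·38·24=50112; k=4: 16416+6336+36·12·24=33120; k=5: 25920+0+36·22·24=44928 → min 33120.
Length 5: A_1..A_5: k=1: 0+49128+32·47·22=82216; k=2: 54144+25920+32·36·22=105408; k=3: 97920+10032+32·38·22=134704; k=4: 54768+0+32·12·22=63216 → min 63216 | A_2..A_6: k=2: 0+33120+47·36·24=73728; k=3: 64296+17280+47·38·24=124440; k=4: 36720+6336+47·12·24=56592; k=5: 49128+0+47·22·24=73944 → min 56592.
Length 6: A_1..A_6: k=1: 0+56592+32·47·24=92688; k=2: 54144+33120+32·36·24=114912; k=3: 97920+17280+32·38·24=144384; k=4: 54768+6336+32·12·24=70320; k=5: 63216+0+32·22·24=80112 → min 70320.
Optimal order: ((A_1 · (A_2 · (A_3 · A_4))) · (A_5 · A_6)) with cost 70320.

70320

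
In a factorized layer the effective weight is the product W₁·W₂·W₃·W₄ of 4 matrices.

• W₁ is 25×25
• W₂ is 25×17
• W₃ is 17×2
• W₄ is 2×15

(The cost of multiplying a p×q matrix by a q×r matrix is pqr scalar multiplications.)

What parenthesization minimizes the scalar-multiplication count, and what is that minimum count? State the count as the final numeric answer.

Adjacent pairs: W₁W₂ = 25·25·17 = 10625; W₂W₃ = 25·17·2 = 850; W₃W₄ = 17·2·15 = 510.
Length 3: W₁..W₃: k=1: 0+850+25·25·2=2100; k=2: 10625+0+25·17·2=11475 → min 2100 | W₂..W₄: k=2: 0+510+25·17·15=6885; k=3: 850+0+25·2·15=1600 → min 1600.
Length 4: W₁..W₄: k=1: 0+1600+25·25·15=10975; k=2: 10625+510+25·17·15=17510; k=3: 2100+0+25·2·15=2850 → min 2850.
Optimal parenthesization: ((W₁·(W₂·W₃))·W₄) with cost 2850.

2850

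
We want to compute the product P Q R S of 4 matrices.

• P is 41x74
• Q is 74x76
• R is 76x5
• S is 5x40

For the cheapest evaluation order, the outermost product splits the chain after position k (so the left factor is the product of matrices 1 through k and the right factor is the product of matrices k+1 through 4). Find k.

3

Adjacent pairs: PQ = 41·74·76 = 230584; QR = 74·76·5 = 28120; RS = 76·5·40 = 15200.
Length 3: P..R: k=1: 0+28120+41·74·5=43290; k=2: 230584+0+41·76·5=246164 → min 43290 | Q..S: k=2: 0+15200+74·76·40=240160; k=3: 28120+0+74·5·40=42920 → min 42920.
Top-level splits: k=1: (P..P)·(Q..S) → 0+42920+41·74·40 = 164280; k=2: (P..Q)·(R..S) → 230584+15200+41·76·40 = 370424; k=3: (P..R)·(S..S) → 43290+0+41·5·40 = 51490.
Best split is after R, i.e. k = 3.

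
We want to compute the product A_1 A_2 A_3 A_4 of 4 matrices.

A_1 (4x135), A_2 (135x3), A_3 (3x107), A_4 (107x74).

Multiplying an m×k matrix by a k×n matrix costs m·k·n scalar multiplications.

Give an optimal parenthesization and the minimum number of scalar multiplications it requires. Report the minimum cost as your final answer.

26262

Adjacent pairs: A_1A_2 = 4·135·3 = 1620; A_2A_3 = 135·3·107 = 43335; A_3A_4 = 3·107·74 = 23754.
Length 3: A_1..A_3: k=1: 0+43335+4·135·107=101115; k=2: 1620+0+4·3·107=2904 → min 2904 | A_2..A_4: k=2: 0+23754+135·3·74=53724; k=3: 43335+0+135·107·74=1112265 → min 53724.
Length 4: A_1..A_4: k=1: 0+53724+4·135·74=93684; k=2: 1620+23754+4·3·74=26262; k=3: 2904+0+4·107·74=34576 → min 26262.
Optimal parenthesization: ((A_1 A_2) (A_3 A_4)) with cost 26262.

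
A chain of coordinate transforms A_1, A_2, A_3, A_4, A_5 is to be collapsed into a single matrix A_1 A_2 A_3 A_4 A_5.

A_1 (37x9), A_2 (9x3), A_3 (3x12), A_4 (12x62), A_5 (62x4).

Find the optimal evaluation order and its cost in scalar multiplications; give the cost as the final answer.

4416

Adjacent pairs: A_1A_2 = 37·9·3 = 999; A_2A_3 = 9·3·12 = 324; A_3A_4 = 3·12·62 = 2232; A_4A_5 = 12·62·4 = 2976.
Length 3: A_1..A_3: k=1: 0+324+37·9·12=4320; k=2: 999+0+37·3·12=2331 → min 2331 | A_2..A_4: k=2: 0+2232+9·3·62=3906; k=3: 324+0+9·12·62=7020 → min 3906 | A_3..A_5: k=3: 0+2976+3·12·4=3120; k=4: 2232+0+3·62·4=2976 → min 2976.
Length 4: A_1..A_4: k=1: 0+3906+37·9·62=24552; k=2: 999+2232+37·3·62=10113; k=3: 2331+0+37·12·62=29859 → min 10113 | A_2..A_5: k=2: 0+2976+9·3·4=3084; k=3: 324+2976+9·12·4=3732; k=4: 3906+0+9·62·4=6138 → min 3084.
Length 5: A_1..A_5: k=1: 0+3084+37·9·4=4416; k=2: 999+2976+37·3·4=4419; k=3: 2331+2976+37·12·4=7083; k=4: 10113+0+37·62·4=19289 → min 4416.
Optimal parenthesization: (A_1 (A_2 ((A_3 A_4) A_5))) with cost 4416.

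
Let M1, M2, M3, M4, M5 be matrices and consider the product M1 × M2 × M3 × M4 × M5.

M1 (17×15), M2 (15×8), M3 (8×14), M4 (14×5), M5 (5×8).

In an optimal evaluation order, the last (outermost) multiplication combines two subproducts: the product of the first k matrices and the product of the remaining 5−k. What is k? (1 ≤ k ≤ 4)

Adjacent pairs: M1M2 = 17·15·8 = 2040; M2M3 = 15·8·14 = 1680; M3M4 = 8·14·5 = 560; M4M5 = 14·5·8 = 560.
Length 3: M1..M3: k=1: 0+1680+17·15·14=5250; k=2: 2040+0+17·8·14=3944 → min 3944 | M2..M4: k=2: 0+560+15·8·5=1160; k=3: 1680+0+15·14·5=2730 → min 1160 | M3..M5: k=3: 0+560+8·14·8=1456; k=4: 560+0+8·5·8=880 → min 880.
Length 4: M1..M4: k=1: 0+1160+17·15·5=2435; k=2: 2040+560+17·8·5=3280; k=3: 3944+0+17·14·5=5134 → min 2435 | M2..M5: k=2: 0+880+15·8·8=1840; k=3: 1680+560+15·14·8=3920; k=4: 1160+0+15·5·8=1760 → min 1760.
Top-level splits: k=1: (M1..M1)·(M2..M5) → 0+1760+17·15·8 = 3800; k=2: (M1..M2)·(M3..M5) → 2040+880+17·8·8 = 4008; k=3: (M1..M3)·(M4..M5) → 3944+560+17·14·8 = 6408; k=4: (M1..M4)·(M5..M5) → 2435+0+17·5·8 = 3115.
Best split is after M4, i.e. k = 4.

4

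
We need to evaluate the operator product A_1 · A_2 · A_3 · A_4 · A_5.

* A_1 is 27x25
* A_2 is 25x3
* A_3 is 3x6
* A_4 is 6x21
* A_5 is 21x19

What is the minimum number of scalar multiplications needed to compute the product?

Adjacent pairs: A_1A_2 = 27·25·3 = 2025; A_2A_3 = 25·3·6 = 450; A_3A_4 = 3·6·21 = 378; A_4A_5 = 6·21·19 = 2394.
Length 3: A_1..A_3: k=1: 0+450+27·25·6=4500; k=2: 2025+0+27·3·6=2511 → min 2511 | A_2..A_4: k=2: 0+378+25·3·21=1953; k=3: 450+0+25·6·21=3600 → min 1953 | A_3..A_5: k=3: 0+2394+3·6·19=2736; k=4: 378+0+3·21·19=1575 → min 1575.
Length 4: A_1..A_4: k=1: 0+1953+27·25·21=16128; k=2: 2025+378+27·3·21=4104; k=3: 2511+0+27·6·21=5913 → min 4104 | A_2..A_5: k=2: 0+1575+25·3·19=3000; k=3: 450+2394+25·6·19=5694; k=4: 1953+0+25·21·19=11928 → min 3000.
Length 5: A_1..A_5: k=1: 0+3000+27·25·19=15825; k=2: 2025+1575+27·3·19=5139; k=3: 2511+2394+27·6·19=7983; k=4: 4104+0+27·21·19=14877 → min 5139.
Optimal order: ((A_1 · A_2) · ((A_3 · A_4) · A_5)) with cost 5139.

5139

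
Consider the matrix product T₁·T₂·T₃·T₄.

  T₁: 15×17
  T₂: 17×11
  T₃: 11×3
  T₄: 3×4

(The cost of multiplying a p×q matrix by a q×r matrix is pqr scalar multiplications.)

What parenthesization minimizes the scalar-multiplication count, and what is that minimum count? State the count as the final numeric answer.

1506

Adjacent pairs: T₁T₂ = 15·17·11 = 2805; T₂T₃ = 17·11·3 = 561; T₃T₄ = 11·3·4 = 132.
Length 3: T₁..T₃: k=1: 0+561+15·17·3=1326; k=2: 2805+0+15·11·3=3300 → min 1326 | T₂..T₄: k=2: 0+132+17·11·4=880; k=3: 561+0+17·3·4=765 → min 765.
Length 4: T₁..T₄: k=1: 0+765+15·17·4=1785; k=2: 2805+132+15·11·4=3597; k=3: 1326+0+15·3·4=1506 → min 1506.
Optimal parenthesization: ((T₁·(T₂·T₃))·T₄) with cost 1506.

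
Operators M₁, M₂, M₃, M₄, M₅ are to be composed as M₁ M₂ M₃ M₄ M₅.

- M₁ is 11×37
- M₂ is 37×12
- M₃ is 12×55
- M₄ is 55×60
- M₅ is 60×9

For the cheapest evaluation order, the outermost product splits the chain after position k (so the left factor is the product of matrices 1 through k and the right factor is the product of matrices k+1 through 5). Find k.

2

Adjacent pairs: M₁M₂ = 11·37·12 = 4884; M₂M₃ = 37·12·55 = 24420; M₃M₄ = 12·55·60 = 39600; M₄M₅ = 55·60·9 = 29700.
Length 3: M₁..M₃: k=1: 0+24420+11·37·55=46805; k=2: 4884+0+11·12·55=12144 → min 12144 | M₂..M₄: k=2: 0+39600+37·12·60=66240; k=3: 24420+0+37·55·60=146520 → min 66240 | M₃..M₅: k=3: 0+29700+12·55·9=35640; k=4: 39600+0+12·60·9=46080 → min 35640.
Length 4: M₁..M₄: k=1: 0+66240+11·37·60=90660; k=2: 4884+39600+11·12·60=52404; k=3: 12144+0+11·55·60=48444 → min 48444 | M₂..M₅: k=2: 0+35640+37·12·9=39636; k=3: 24420+29700+37·55·9=72435; k=4: 66240+0+37·60·9=86220 → min 39636.
Top-level splits: k=1: (M₁..M₁)·(M₂..M₅) → 0+39636+11·37·9 = 43299; k=2: (M₁..M₂)·(M₃..M₅) → 4884+35640+11·12·9 = 41712; k=3: (M₁..M₃)·(M₄..M₅) → 12144+29700+11·55·9 = 47289; k=4: (M₁..M₄)·(M₅..M₅) → 48444+0+11·60·9 = 54384.
Best split is after M₂, i.e. k = 2.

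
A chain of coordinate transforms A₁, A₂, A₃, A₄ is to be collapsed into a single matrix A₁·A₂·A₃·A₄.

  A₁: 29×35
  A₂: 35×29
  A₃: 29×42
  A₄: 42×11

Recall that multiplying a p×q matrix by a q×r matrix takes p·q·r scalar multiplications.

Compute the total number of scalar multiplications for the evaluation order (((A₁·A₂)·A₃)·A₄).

(A₁·A₂): 29×35 by 35×29 → 29×29, cost 29·35·29 = 29435
((A₁·A₂)·A₃): 29×29 by 29×42 → 29×42, cost 29·29·42 = 35322; cumulative 64757
(((A₁·A₂)·A₃)·A₄): 29×42 by 42×11 → 29×11, cost 29·42·11 = 13398; cumulative 78155
Total: 78155 scalar multiplications.

78155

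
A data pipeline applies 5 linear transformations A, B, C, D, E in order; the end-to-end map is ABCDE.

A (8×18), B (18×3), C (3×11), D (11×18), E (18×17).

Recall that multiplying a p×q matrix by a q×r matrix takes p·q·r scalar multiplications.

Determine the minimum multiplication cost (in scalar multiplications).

Adjacent pairs: AB = 8·18·3 = 432; BC = 18·3·11 = 594; CD = 3·11·18 = 594; DE = 11·18·17 = 3366.
Length 3: A..C: k=1: 0+594+8·18·11=2178; k=2: 432+0+8·3·11=696 → min 696 | B..D: k=2: 0+594+18·3·18=1566; k=3: 594+0+18·11·18=4158 → min 1566 | C..E: k=3: 0+3366+3·11·17=3927; k=4: 594+0+3·18·17=1512 → min 1512.
Length 4: A..D: k=1: 0+1566+8·18·18=4158; k=2: 432+594+8·3·18=1458; k=3: 696+0+8·11·18=2280 → min 1458 | B..E: k=2: 0+1512+18·3·17=2430; k=3: 594+3366+18·11·17=7326; k=4: 1566+0+18·18·17=7074 → min 2430.
Length 5: A..E: k=1: 0+2430+8·18·17=4878; k=2: 432+1512+8·3·17=2352; k=3: 696+3366+8·11·17=5558; k=4: 1458+0+8·18·17=3906 → min 2352.
Optimal order: ((AB)((CD)E)) with cost 2352.

2352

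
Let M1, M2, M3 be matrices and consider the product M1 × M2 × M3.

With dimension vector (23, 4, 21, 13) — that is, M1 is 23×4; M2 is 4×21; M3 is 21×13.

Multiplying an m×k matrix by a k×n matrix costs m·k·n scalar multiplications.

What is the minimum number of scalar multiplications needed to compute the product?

Order (M1 × (M2 × M3)): (M2 × M3): 4×21 by 21×13 → 4×13, cost 4·21·13 = 1092; (M1 × (M2 × M3)): 23×4 by 4×13 → 23×13, cost 23·4·13 = 1196; cumulative 2288. Total 2288.
Order ((M1 × M2) × M3): (M1 × M2): 23×4 by 4×21 → 23×21, cost 23·4·21 = 1932; ((M1 × M2) × M3): 23×21 by 21×13 → 23×13, cost 23·21·13 = 6279; cumulative 8211. Total 8211.
Minimum: 2288.

2288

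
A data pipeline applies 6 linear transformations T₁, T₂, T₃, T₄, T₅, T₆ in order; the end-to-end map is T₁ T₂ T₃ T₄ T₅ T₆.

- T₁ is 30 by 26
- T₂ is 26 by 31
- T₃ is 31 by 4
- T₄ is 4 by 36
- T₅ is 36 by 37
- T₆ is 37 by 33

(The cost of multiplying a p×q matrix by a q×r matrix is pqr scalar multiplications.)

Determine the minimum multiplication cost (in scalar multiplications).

20516

Adjacent pairs: T₁T₂ = 30·26·31 = 24180; T₂T₃ = 26·31·4 = 3224; T₃T₄ = 31·4·36 = 4464; T₄T₅ = 4·36·37 = 5328; T₅T₆ = 36·37·33 = 43956.
Length 3: T₁..T₃: k=1: 0+3224+30·26·4=6344; k=2: 24180+0+30·31·4=27900 → min 6344 | T₂..T₄: k=2: 0+4464+26·31·36=33480; k=3: 3224+0+26·4·36=6968 → min 6968 | T₃..T₅: k=3: 0+5328+31·4·37=9916; k=4: 4464+0+31·36·37=45756 → min 9916 | T₄..T₆: k=4: 0+43956+4·36·33=48708; k=5: 5328+0+4·37·33=10212 → min 10212.
Length 4: T₁..T₄: k=1: 0+6968+30·26·36=35048; k=2: 24180+4464+30·31·36=62124; k=3: 6344+0+30·4·36=10664 → min 10664 | T₂..T₅: k=2: 0+9916+26·31·37=39738; k=3: 3224+5328+26·4·37=12400; k=4: 6968+0+26·36·37=41600 → min 12400 | T₃..T₆: k=3: 0+10212+31·4·33=14304; k=4: 4464+43956+31·36·33=85248; k=5: 9916+0+31·37·33=47767 → min 14304.
Length 5: T₁..T₅: k=1: 0+12400+30·26·37=41260; k=2: 24180+9916+30·31·37=68506; k=3: 6344+5328+30·4·37=16112; k=4: 10664+0+30·36·37=50624 → min 16112 | T₂..T₆: k=2: 0+14304+26·31·33=40902; k=3: 3224+10212+26·4·33=16868; k=4: 6968+43956+26·36·33=81812; k=5: 12400+0+26·37·33=44146 → min 16868.
Length 6: T₁..T₆: k=1: 0+16868+30·26·33=42608; k=2: 24180+14304+30·31·33=69174; k=3: 6344+10212+30·4·33=20516; k=4: 10664+43956+30·36·33=90260; k=5: 16112+0+30·37·33=52742 → min 20516.
Optimal order: ((T₁ (T₂ T₃)) ((T₄ T₅) T₆)) with cost 20516.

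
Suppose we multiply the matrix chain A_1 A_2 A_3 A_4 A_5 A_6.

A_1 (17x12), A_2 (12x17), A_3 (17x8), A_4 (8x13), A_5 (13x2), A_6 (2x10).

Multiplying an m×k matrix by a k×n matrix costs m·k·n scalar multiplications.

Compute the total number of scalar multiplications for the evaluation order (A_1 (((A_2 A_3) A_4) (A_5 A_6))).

6740

(A_2 A_3): 12×17 by 17×8 → 12×8, cost 12·17·8 = 1632
((A_2 A_3) A_4): 12×8 by 8×13 → 12×13, cost 12·8·13 = 1248; cumulative 2880
(A_5 A_6): 13×2 by 2×10 → 13×10, cost 13·2·10 = 260
(((A_2 A_3) A_4) (A_5 A_6)): 12×13 by 13×10 → 12×10, cost 12·13·10 = 1560; cumulative 4700
(A_1 (((A_2 A_3) A_4) (A_5 A_6))): 17×12 by 12×10 → 17×10, cost 17·12·10 = 2040; cumulative 6740
Total: 6740 scalar multiplications.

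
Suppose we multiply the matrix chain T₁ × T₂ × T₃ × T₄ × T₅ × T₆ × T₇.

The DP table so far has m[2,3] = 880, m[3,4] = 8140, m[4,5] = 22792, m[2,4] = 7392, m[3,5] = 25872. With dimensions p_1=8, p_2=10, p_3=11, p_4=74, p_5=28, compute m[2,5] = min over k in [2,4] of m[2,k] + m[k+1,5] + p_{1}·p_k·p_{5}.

23968

m[2,5] = min over k∈[2,4] of m[2,k]+m[k+1,5]+p_{1}·p_k·p_{5}.
k=2: 0 + 25872 + 8·10·28 = 28112; k=3: 880 + 22792 + 8·11·28 = 26136; k=4: 7392 + 0 + 8·74·28 = 23968.
Minimum: 23968 at k=4.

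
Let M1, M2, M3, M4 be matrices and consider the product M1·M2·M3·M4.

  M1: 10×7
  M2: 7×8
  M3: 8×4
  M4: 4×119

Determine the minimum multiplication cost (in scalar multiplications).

5264

Adjacent pairs: M1M2 = 10·7·8 = 560; M2M3 = 7·8·4 = 224; M3M4 = 8·4·119 = 3808.
Length 3: M1..M3: k=1: 0+224+10·7·4=504; k=2: 560+0+10·8·4=880 → min 504 | M2..M4: k=2: 0+3808+7·8·119=10472; k=3: 224+0+7·4·119=3556 → min 3556.
Length 4: M1..M4: k=1: 0+3556+10·7·119=11886; k=2: 560+3808+10·8·119=13888; k=3: 504+0+10·4·119=5264 → min 5264.
Optimal order: ((M1·(M2·M3))·M4) with cost 5264.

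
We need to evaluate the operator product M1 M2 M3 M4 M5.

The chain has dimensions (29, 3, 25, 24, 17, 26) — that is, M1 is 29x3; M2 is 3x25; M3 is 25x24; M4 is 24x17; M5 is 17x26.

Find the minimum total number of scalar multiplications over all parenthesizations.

Adjacent pairs: M1M2 = 29·3·25 = 2175; M2M3 = 3·25·24 = 1800; M3M4 = 25·24·17 = 10200; M4M5 = 24·17·26 = 10608.
Length 3: M1..M3: k=1: 0+1800+29·3·24=3888; k=2: 2175+0+29·25·24=19575 → min 3888 | M2..M4: k=2: 0+10200+3·25·17=11475; k=3: 1800+0+3·24·17=3024 → min 3024 | M3..M5: k=3: 0+10608+25·24·26=26208; k=4: 10200+0+25·17·26=21250 → min 21250.
Length 4: M1..M4: k=1: 0+3024+29·3·17=4503; k=2: 2175+10200+29·25·17=24700; k=3: 3888+0+29·24·17=15720 → min 4503 | M2..M5: k=2: 0+21250+3·25·26=23200; k=3: 1800+10608+3·24·26=14280; k=4: 3024+0+3·17·26=4350 → min 4350.
Length 5: M1..M5: k=1: 0+4350+29·3·26=6612; k=2: 2175+21250+29·25·26=42275; k=3: 3888+10608+29·24·26=32592; k=4: 4503+0+29·17·26=17321 → min 6612.
Optimal order: (M1 (((M2 M3) M4) M5)) with cost 6612.

6612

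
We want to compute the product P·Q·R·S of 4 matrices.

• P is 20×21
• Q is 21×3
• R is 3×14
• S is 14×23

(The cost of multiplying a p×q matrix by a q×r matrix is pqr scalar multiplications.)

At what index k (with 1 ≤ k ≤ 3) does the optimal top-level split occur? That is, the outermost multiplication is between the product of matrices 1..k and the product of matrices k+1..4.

2

Adjacent pairs: PQ = 20·21·3 = 1260; QR = 21·3·14 = 882; RS = 3·14·23 = 966.
Length 3: P..R: k=1: 0+882+20·21·14=6762; k=2: 1260+0+20·3·14=2100 → min 2100 | Q..S: k=2: 0+966+21·3·23=2415; k=3: 882+0+21·14·23=7644 → min 2415.
Top-level splits: k=1: (P..P)·(Q..S) → 0+2415+20·21·23 = 12075; k=2: (P..Q)·(R..S) → 1260+966+20·3·23 = 3606; k=3: (P..R)·(S..S) → 2100+0+20·14·23 = 8540.
Best split is after Q, i.e. k = 2.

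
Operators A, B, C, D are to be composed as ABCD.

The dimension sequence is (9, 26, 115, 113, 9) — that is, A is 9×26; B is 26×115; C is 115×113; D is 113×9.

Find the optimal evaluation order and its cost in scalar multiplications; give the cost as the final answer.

Adjacent pairs: AB = 9·26·115 = 26910; BC = 26·115·113 = 337870; CD = 115·113·9 = 116955.
Length 3: A..C: k=1: 0+337870+9·26·113=364312; k=2: 26910+0+9·115·113=143865 → min 143865 | B..D: k=2: 0+116955+26·115·9=143865; k=3: 337870+0+26·113·9=364312 → min 143865.
Length 4: A..D: k=1: 0+143865+9·26·9=145971; k=2: 26910+116955+9·115·9=153180; k=3: 143865+0+9·113·9=153018 → min 145971.
Optimal parenthesization: (A(B(CD))) with cost 145971.

145971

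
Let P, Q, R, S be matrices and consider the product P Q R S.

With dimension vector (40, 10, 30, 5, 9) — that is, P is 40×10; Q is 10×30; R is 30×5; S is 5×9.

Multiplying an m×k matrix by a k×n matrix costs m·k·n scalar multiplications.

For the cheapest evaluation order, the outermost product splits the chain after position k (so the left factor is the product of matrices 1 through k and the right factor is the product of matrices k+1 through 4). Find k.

Adjacent pairs: PQ = 40·10·30 = 12000; QR = 10·30·5 = 1500; RS = 30·5·9 = 1350.
Length 3: P..R: k=1: 0+1500+40·10·5=3500; k=2: 12000+0+40·30·5=18000 → min 3500 | Q..S: k=2: 0+1350+10·30·9=4050; k=3: 1500+0+10·5·9=1950 → min 1950.
Top-level splits: k=1: (P..P)·(Q..S) → 0+1950+40·10·9 = 5550; k=2: (P..Q)·(R..S) → 12000+1350+40·30·9 = 24150; k=3: (P..R)·(S..S) → 3500+0+40·5·9 = 5300.
Best split is after R, i.e. k = 3.

3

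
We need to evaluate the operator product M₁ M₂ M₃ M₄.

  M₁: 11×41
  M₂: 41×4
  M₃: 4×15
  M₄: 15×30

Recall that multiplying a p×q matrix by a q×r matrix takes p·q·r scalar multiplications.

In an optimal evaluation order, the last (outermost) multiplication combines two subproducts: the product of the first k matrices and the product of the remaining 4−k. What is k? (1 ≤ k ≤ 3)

2

Adjacent pairs: M₁M₂ = 11·41·4 = 1804; M₂M₃ = 41·4·15 = 2460; M₃M₄ = 4·15·30 = 1800.
Length 3: M₁..M₃: k=1: 0+2460+11·41·15=9225; k=2: 1804+0+11·4·15=2464 → min 2464 | M₂..M₄: k=2: 0+1800+41·4·30=6720; k=3: 2460+0+41·15·30=20910 → min 6720.
Top-level splits: k=1: (M₁..M₁)·(M₂..M₄) → 0+6720+11·41·30 = 20250; k=2: (M₁..M₂)·(M₃..M₄) → 1804+1800+11·4·30 = 4924; k=3: (M₁..M₃)·(M₄..M₄) → 2464+0+11·15·30 = 7414.
Best split is after M₂, i.e. k = 2.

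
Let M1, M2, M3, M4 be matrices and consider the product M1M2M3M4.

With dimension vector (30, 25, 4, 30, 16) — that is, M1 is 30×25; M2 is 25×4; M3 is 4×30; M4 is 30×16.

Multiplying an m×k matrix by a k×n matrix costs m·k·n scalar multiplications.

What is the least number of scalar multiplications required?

Adjacent pairs: M1M2 = 30·25·4 = 3000; M2M3 = 25·4·30 = 3000; M3M4 = 4·30·16 = 1920.
Length 3: M1..M3: k=1: 0+3000+30·25·30=25500; k=2: 3000+0+30·4·30=6600 → min 6600 | M2..M4: k=2: 0+1920+25·4·16=3520; k=3: 3000+0+25·30·16=15000 → min 3520.
Length 4: M1..M4: k=1: 0+3520+30·25·16=15520; k=2: 3000+1920+30·4·16=6840; k=3: 6600+0+30·30·16=21000 → min 6840.
Optimal order: ((M1M2)(M3M4)) with cost 6840.

6840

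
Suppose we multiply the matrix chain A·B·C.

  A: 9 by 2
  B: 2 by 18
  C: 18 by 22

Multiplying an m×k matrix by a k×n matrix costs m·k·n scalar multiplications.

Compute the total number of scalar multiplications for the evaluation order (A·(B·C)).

1188

(B·C): 2×18 by 18×22 → 2×22, cost 2·18·22 = 792
(A·(B·C)): 9×2 by 2×22 → 9×22, cost 9·2·22 = 396; cumulative 1188
Total: 1188 scalar multiplications.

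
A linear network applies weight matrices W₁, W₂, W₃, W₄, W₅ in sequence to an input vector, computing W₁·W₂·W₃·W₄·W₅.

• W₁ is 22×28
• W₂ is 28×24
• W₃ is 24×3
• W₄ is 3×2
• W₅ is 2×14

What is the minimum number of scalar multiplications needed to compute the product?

3336

Adjacent pairs: W₁W₂ = 22·28·24 = 14784; W₂W₃ = 28·24·3 = 2016; W₃W₄ = 24·3·2 = 144; W₄W₅ = 3·2·14 = 84.
Length 3: W₁..W₃: k=1: 0+2016+22·28·3=3864; k=2: 14784+0+22·24·3=16368 → min 3864 | W₂..W₄: k=2: 0+144+28·24·2=1488; k=3: 2016+0+28·3·2=2184 → min 1488 | W₃..W₅: k=3: 0+84+24·3·14=1092; k=4: 144+0+24·2·14=816 → min 816.
Length 4: W₁..W₄: k=1: 0+1488+22·28·2=2720; k=2: 14784+144+22·24·2=15984; k=3: 3864+0+22·3·2=3996 → min 2720 | W₂..W₅: k=2: 0+816+28·24·14=10224; k=3: 2016+84+28·3·14=3276; k=4: 1488+0+28·2·14=2272 → min 2272.
Length 5: W₁..W₅: k=1: 0+2272+22·28·14=10896; k=2: 14784+816+22·24·14=22992; k=3: 3864+84+22·3·14=4872; k=4: 2720+0+22·2·14=3336 → min 3336.
Optimal order: ((W₁·(W₂·(W₃·W₄)))·W₅) with cost 3336.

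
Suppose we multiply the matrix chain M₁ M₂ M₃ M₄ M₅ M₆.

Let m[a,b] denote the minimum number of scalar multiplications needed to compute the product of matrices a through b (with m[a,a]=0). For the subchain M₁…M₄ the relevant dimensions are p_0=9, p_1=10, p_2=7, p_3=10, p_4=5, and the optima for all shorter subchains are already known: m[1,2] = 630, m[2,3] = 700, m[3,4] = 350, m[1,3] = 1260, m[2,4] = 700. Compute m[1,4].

m[1,4] = min over k∈[1,3] of m[1,k]+m[k+1,4]+p_{0}·p_k·p_{4}.
k=1: 0 + 700 + 9·10·5 = 1150; k=2: 630 + 350 + 9·7·5 = 1295; k=3: 1260 + 0 + 9·10·5 = 1710.
Minimum: 1150 at k=1.

1150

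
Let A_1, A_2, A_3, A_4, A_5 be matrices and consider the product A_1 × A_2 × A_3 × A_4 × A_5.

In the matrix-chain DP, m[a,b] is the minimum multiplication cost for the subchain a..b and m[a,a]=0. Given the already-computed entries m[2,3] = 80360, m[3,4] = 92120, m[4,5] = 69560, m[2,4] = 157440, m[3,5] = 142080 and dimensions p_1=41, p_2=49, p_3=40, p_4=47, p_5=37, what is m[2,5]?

210600

m[2,5] = min over k∈[2,4] of m[2,k]+m[k+1,5]+p_{1}·p_k·p_{5}.
k=2: 0 + 142080 + 41·49·37 = 216413; k=3: 80360 + 69560 + 41·40·37 = 210600; k=4: 157440 + 0 + 41·47·37 = 228739.
Minimum: 210600 at k=3.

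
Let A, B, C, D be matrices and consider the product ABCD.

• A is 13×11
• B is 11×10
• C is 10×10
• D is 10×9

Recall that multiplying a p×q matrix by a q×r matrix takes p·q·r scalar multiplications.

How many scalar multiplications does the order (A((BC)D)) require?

3377

(BC): 11×10 by 10×10 → 11×10, cost 11·10·10 = 1100
((BC)D): 11×10 by 10×9 → 11×9, cost 11·10·9 = 990; cumulative 2090
(A((BC)D)): 13×11 by 11×9 → 13×9, cost 13·11·9 = 1287; cumulative 3377
Total: 3377 scalar multiplications.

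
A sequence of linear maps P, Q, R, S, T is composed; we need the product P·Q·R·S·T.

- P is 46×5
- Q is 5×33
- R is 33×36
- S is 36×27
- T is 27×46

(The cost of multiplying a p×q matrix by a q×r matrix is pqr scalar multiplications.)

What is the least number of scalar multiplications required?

Adjacent pairs: PQ = 46·5·33 = 7590; QR = 5·33·36 = 5940; RS = 33·36·27 = 32076; ST = 36·27·46 = 44712.
Length 3: P..R: k=1: 0+5940+46·5·36=14220; k=2: 7590+0+46·33·36=62238 → min 14220 | Q..S: k=2: 0+32076+5·33·27=36531; k=3: 5940+0+5·36·27=10800 → min 10800 | R..T: k=3: 0+44712+33·36·46=99360; k=4: 32076+0+33·27·46=73062 → min 73062.
Length 4: P..S: k=1: 0+10800+46·5·27=17010; k=2: 7590+32076+46·33·27=80652; k=3: 14220+0+46·36·27=58932 → min 17010 | Q..T: k=2: 0+73062+5·33·46=80652; k=3: 5940+44712+5·36·46=58932; k=4: 10800+0+5·27·46=17010 → min 17010.
Length 5: P..T: k=1: 0+17010+46·5·46=27590; k=2: 7590+73062+46·33·46=150480; k=3: 14220+44712+46·36·46=135108; k=4: 17010+0+46·27·46=74142 → min 27590.
Optimal order: (P·(((Q·R)·S)·T)) with cost 27590.

27590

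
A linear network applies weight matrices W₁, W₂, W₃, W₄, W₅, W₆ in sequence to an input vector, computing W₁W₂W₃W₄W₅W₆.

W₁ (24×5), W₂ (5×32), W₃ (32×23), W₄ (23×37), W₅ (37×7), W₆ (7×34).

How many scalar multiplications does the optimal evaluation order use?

14500

Adjacent pairs: W₁W₂ = 24·5·32 = 3840; W₂W₃ = 5·32·23 = 3680; W₃W₄ = 32·23·37 = 27232; W₄W₅ = 23·37·7 = 5957; W₅W₆ = 37·7·34 = 8806.
Length 3: W₁..W₃: k=1: 0+3680+24·5·23=6440; k=2: 3840+0+24·32·23=21504 → min 6440 | W₂..W₄: k=2: 0+27232+5·32·37=33152; k=3: 3680+0+5·23·37=7935 → min 7935 | W₃..W₅: k=3: 0+5957+32·23·7=11109; k=4: 27232+0+32·37·7=35520 → min 11109 | W₄..W₆: k=4: 0+8806+23·37·34=37740; k=5: 5957+0+23·7·34=11431 → min 11431.
Length 4: W₁..W₄: k=1: 0+7935+24·5·37=12375; k=2: 3840+27232+24·32·37=59488; k=3: 6440+0+24·23·37=26864 → min 12375 | W₂..W₅: k=2: 0+11109+5·32·7=12229; k=3: 3680+5957+5·23·7=10442; k=4: 7935+0+5·37·7=9230 → min 9230 | W₃..W₆: k=3: 0+11431+32·23·34=36455; k=4: 27232+8806+32·37·34=76294; k=5: 11109+0+32·7·34=18725 → min 18725.
Length 5: W₁..W₅: k=1: 0+9230+24·5·7=10070; k=2: 3840+11109+24·32·7=20325; k=3: 6440+5957+24·23·7=16261; k=4: 12375+0+24·37·7=18591 → min 10070 | W₂..W₆: k=2: 0+18725+5·32·34=24165; k=3: 3680+11431+5·23·34=19021; k=4: 7935+8806+5·37·34=23031; k=5: 9230+0+5·7·34=10420 → min 10420.
Length 6: W₁..W₆: k=1: 0+10420+24·5·34=14500; k=2: 3840+18725+24·32·34=48677; k=3: 6440+11431+24·23·34=36639; k=4: 12375+8806+24·37·34=51373; k=5: 10070+0+24·7·34=15782 → min 14500.
Optimal order: (W₁((((W₂W₃)W₄)W₅)W₆)) with cost 14500.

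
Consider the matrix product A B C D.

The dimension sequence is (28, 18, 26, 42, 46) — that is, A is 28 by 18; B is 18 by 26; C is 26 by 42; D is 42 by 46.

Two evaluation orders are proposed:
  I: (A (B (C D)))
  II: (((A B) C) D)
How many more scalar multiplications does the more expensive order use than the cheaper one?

2832

Order I = (A (B (C D))): (C D): 26×42 by 42×46 → 26×46, cost 26·42·46 = 50232; (B (C D)): 18×26 by 26×46 → 18×46, cost 18·26·46 = 21528; cumulative 71760; (A (B (C D))): 28×18 by 18×46 → 28×46, cost 28·18·46 = 23184; cumulative 94944. Total 94944.
Order II = (((A B) C) D): (A B): 28×18 by 18×26 → 28×26, cost 28·18·26 = 13104; ((A B) C): 28×26 by 26×42 → 28×42, cost 28·26·42 = 30576; cumulative 43680; (((A B) C) D): 28×42 by 42×46 → 28×46, cost 28·42·46 = 54096; cumulative 97776. Total 97776.
Difference: |94944 − 97776| = 2832.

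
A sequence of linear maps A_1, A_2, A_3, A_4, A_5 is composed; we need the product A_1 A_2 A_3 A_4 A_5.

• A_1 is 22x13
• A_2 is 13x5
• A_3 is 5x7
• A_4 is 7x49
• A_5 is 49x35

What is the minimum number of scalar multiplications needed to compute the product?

Adjacent pairs: A_1A_2 = 22·13·5 = 1430; A_2A_3 = 13·5·7 = 455; A_3A_4 = 5·7·49 = 1715; A_4A_5 = 7·49·35 = 12005.
Length 3: A_1..A_3: k=1: 0+455+22·13·7=2457; k=2: 1430+0+22·5·7=2200 → min 2200 | A_2..A_4: k=2: 0+1715+13·5·49=4900; k=3: 455+0+13·7·49=4914 → min 4900 | A_3..A_5: k=3: 0+12005+5·7·35=13230; k=4: 1715+0+5·49·35=10290 → min 10290.
Length 4: A_1..A_4: k=1: 0+4900+22·13·49=18914; k=2: 1430+1715+22·5·49=8535; k=3: 2200+0+22·7·49=9746 → min 8535 | A_2..A_5: k=2: 0+10290+13·5·35=12565; k=3: 455+12005+13·7·35=15645; k=4: 4900+0+13·49·35=27195 → min 12565.
Length 5: A_1..A_5: k=1: 0+12565+22·13·35=22575; k=2: 1430+10290+22·5·35=15570; k=3: 2200+12005+22·7·35=19595; k=4: 8535+0+22·49·35=46265 → min 15570.
Optimal order: ((A_1 A_2) ((A_3 A_4) A_5)) with cost 15570.

15570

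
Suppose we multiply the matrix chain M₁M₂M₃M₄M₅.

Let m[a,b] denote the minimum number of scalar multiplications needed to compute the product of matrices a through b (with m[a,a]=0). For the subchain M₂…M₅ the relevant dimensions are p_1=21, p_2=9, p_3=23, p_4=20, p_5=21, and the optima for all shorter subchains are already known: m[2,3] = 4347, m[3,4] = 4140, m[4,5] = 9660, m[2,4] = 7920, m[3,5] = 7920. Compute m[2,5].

11889

m[2,5] = min over k∈[2,4] of m[2,k]+m[k+1,5]+p_{1}·p_k·p_{5}.
k=2: 0 + 7920 + 21·9·21 = 11889; k=3: 4347 + 9660 + 21·23·21 = 24150; k=4: 7920 + 0 + 21·20·21 = 16740.
Minimum: 11889 at k=2.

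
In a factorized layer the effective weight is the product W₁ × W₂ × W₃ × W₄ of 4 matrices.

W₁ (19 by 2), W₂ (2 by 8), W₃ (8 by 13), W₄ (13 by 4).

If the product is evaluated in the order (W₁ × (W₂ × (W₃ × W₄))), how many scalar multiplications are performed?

632

(W₃ × W₄): 8×13 by 13×4 → 8×4, cost 8·13·4 = 416
(W₂ × (W₃ × W₄)): 2×8 by 8×4 → 2×4, cost 2·8·4 = 64; cumulative 480
(W₁ × (W₂ × (W₃ × W₄))): 19×2 by 2×4 → 19×4, cost 19·2·4 = 152; cumulative 632
Total: 632 scalar multiplications.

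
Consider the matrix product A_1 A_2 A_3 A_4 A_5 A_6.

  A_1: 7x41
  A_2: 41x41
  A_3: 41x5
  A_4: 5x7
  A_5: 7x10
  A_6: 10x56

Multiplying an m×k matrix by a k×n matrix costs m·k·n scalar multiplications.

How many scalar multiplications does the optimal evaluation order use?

14460

Adjacent pairs: A_1A_2 = 7·41·41 = 11767; A_2A_3 = 41·41·5 = 8405; A_3A_4 = 41·5·7 = 1435; A_4A_5 = 5·7·10 = 350; A_5A_6 = 7·10·56 = 3920.
Length 3: A_1..A_3: k=1: 0+8405+7·41·5=9840; k=2: 11767+0+7·41·5=13202 → min 9840 | A_2..A_4: k=2: 0+1435+41·41·7=13202; k=3: 8405+0+41·5·7=9840 → min 9840 | A_3..A_5: k=3: 0+350+41·5·10=2400; k=4: 1435+0+41·7·10=4305 → min 2400 | A_4..A_6: k=4: 0+3920+5·7·56=5880; k=5: 350+0+5·10·56=3150 → min 3150.
Length 4: A_1..A_4: k=1: 0+9840+7·41·7=11849; k=2: 11767+1435+7·41·7=15211; k=3: 9840+0+7·5·7=10085 → min 10085 | A_2..A_5: k=2: 0+2400+41·41·10=19210; k=3: 8405+350+41·5·10=10805; k=4: 9840+0+41·7·10=12710 → min 10805 | A_3..A_6: k=3: 0+3150+41·5·56=14630; k=4: 1435+3920+41·7·56=21427; k=5: 2400+0+41·10·56=25360 → min 14630.
Length 5: A_1..A_5: k=1: 0+10805+7·41·10=13675; k=2: 11767+2400+7·41·10=17037; k=3: 9840+350+7·5·10=10540; k=4: 10085+0+7·7·10=10575 → min 10540 | A_2..A_6: k=2: 0+14630+41·41·56=108766; k=3: 8405+3150+41·5·56=23035; k=4: 9840+3920+41·7·56=29832; k=5: 10805+0+41·10·56=33765 → min 23035.
Length 6: A_1..A_6: k=1: 0+23035+7·41·56=39107; k=2: 11767+14630+7·41·56=42469; k=3: 9840+3150+7·5·56=14950; k=4: 10085+3920+7·7·56=16749; k=5: 10540+0+7·10·56=14460 → min 14460.
Optimal order: (((A_1 (A_2 A_3)) (A_4 A_5)) A_6) with cost 14460.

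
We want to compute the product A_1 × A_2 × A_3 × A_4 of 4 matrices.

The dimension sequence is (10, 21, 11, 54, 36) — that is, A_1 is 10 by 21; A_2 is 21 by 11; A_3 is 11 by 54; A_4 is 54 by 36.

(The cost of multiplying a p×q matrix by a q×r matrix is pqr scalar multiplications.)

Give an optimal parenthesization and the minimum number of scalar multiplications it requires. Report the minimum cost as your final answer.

Adjacent pairs: A_1A_2 = 10·21·11 = 2310; A_2A_3 = 21·11·54 = 12474; A_3A_4 = 11·54·36 = 21384.
Length 3: A_1..A_3: k=1: 0+12474+10·21·54=23814; k=2: 2310+0+10·11·54=8250 → min 8250 | A_2..A_4: k=2: 0+21384+21·11·36=29700; k=3: 12474+0+21·54·36=53298 → min 29700.
Length 4: A_1..A_4: k=1: 0+29700+10·21·36=37260; k=2: 2310+21384+10·11·36=27654; k=3: 8250+0+10·54·36=27690 → min 27654.
Optimal parenthesization: ((A_1 × A_2) × (A_3 × A_4)) with cost 27654.

27654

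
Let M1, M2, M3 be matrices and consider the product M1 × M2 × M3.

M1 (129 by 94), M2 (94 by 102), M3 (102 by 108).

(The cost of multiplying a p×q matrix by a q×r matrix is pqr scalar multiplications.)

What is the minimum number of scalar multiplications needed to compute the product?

2345112

Order (M1 × (M2 × M3)): (M2 × M3): 94×102 by 102×108 → 94×108, cost 94·102·108 = 1035504; (M1 × (M2 × M3)): 129×94 by 94×108 → 129×108, cost 129·94·108 = 1309608; cumulative 2345112. Total 2345112.
Order ((M1 × M2) × M3): (M1 × M2): 129×94 by 94×102 → 129×102, cost 129·94·102 = 1236852; ((M1 × M2) × M3): 129×102 by 102×108 → 129×108, cost 129·102·108 = 1421064; cumulative 2657916. Total 2657916.
Minimum: 2345112.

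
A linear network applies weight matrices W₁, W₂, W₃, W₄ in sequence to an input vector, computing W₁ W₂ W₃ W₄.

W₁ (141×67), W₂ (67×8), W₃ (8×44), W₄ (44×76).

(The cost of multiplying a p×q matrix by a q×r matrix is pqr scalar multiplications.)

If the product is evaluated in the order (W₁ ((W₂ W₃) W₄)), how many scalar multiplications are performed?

(W₂ W₃): 67×8 by 8×44 → 67×44, cost 67·8·44 = 23584
((W₂ W₃) W₄): 67×44 by 44×76 → 67×76, cost 67·44·76 = 224048; cumulative 247632
(W₁ ((W₂ W₃) W₄)): 141×67 by 67×76 → 141×76, cost 141·67·76 = 717972; cumulative 965604
Total: 965604 scalar multiplications.

965604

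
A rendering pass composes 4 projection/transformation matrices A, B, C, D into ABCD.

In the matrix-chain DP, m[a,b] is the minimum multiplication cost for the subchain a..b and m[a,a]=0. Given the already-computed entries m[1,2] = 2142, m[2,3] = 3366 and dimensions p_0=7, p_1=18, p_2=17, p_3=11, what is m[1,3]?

3451

m[1,3] = min over k∈[1,2] of m[1,k]+m[k+1,3]+p_{0}·p_k·p_{3}.
k=1: 0 + 3366 + 7·18·11 = 4752; k=2: 2142 + 0 + 7·17·11 = 3451.
Minimum: 3451 at k=2.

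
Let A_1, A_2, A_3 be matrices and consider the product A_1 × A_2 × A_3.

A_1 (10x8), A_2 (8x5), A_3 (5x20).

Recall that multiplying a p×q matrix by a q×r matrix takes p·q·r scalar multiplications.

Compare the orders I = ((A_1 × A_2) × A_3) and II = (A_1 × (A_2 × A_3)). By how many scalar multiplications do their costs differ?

1000

Order I = ((A_1 × A_2) × A_3): (A_1 × A_2): 10×8 by 8×5 → 10×5, cost 10·8·5 = 400; ((A_1 × A_2) × A_3): 10×5 by 5×20 → 10×20, cost 10·5·20 = 1000; cumulative 1400. Total 1400.
Order II = (A_1 × (A_2 × A_3)): (A_2 × A_3): 8×5 by 5×20 → 8×20, cost 8·5·20 = 800; (A_1 × (A_2 × A_3)): 10×8 by 8×20 → 10×20, cost 10·8·20 = 1600; cumulative 2400. Total 2400.
Difference: |1400 − 2400| = 1000.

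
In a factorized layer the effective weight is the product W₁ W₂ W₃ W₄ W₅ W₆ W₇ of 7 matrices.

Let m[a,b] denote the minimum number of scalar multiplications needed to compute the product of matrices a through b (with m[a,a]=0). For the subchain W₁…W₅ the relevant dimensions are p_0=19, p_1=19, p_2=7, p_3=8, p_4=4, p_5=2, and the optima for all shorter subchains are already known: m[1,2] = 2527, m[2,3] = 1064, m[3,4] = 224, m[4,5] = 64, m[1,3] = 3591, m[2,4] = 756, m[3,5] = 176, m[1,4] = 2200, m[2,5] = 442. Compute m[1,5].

m[1,5] = min over k∈[1,4] of m[1,k]+m[k+1,5]+p_{0}·p_k·p_{5}.
k=1: 0 + 442 + 19·19·2 = 1164; k=2: 2527 + 176 + 19·7·2 = 2969; k=3: 3591 + 64 + 19·8·2 = 3959; k=4: 2200 + 0 + 19·4·2 = 2352.
Minimum: 1164 at k=1.

1164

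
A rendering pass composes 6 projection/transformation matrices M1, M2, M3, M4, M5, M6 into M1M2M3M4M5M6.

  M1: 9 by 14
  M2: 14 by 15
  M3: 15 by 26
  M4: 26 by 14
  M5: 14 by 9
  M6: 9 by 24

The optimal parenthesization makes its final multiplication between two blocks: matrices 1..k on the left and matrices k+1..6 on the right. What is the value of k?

Adjacent pairs: M1M2 = 9·14·15 = 1890; M2M3 = 14·15·26 = 5460; M3M4 = 15·26·14 = 5460; M4M5 = 26·14·9 = 3276; M5M6 = 14·9·24 = 3024.
Length 3: M1..M3: k=1: 0+5460+9·14·26=8736; k=2: 1890+0+9·15·26=5400 → min 5400 | M2..M4: k=2: 0+5460+14·15·14=8400; k=3: 5460+0+14·26·14=10556 → min 8400 | M3..M5: k=3: 0+3276+15·26·9=6786; k=4: 5460+0+15·14·9=7350 → min 6786 | M4..M6: k=4: 0+3024+26·14·24=11760; k=5: 3276+0+26·9·24=8892 → min 8892.
Length 4: M1..M4: k=1: 0+8400+9·14·14=10164; k=2: 1890+5460+9·15·14=9240; k=3: 5400+0+9·26·14=8676 → min 8676 | M2..M5: k=2: 0+6786+14·15·9=8676; k=3: 5460+3276+14·26·9=12012; k=4: 8400+0+14·14·9=10164 → min 8676 | M3..M6: k=3: 0+8892+15·26·24=18252; k=4: 5460+3024+15·14·24=13524; k=5: 6786+0+15·9·24=10026 → min 10026.
Length 5: M1..M5: k=1: 0+8676+9·14·9=9810; k=2: 1890+6786+9·15·9=9891; k=3: 5400+3276+9·26·9=10782; k=4: 8676+0+9·14·9=9810 → min 9810 | M2..M6: k=2: 0+10026+14·15·24=15066; k=3: 5460+8892+14·26·24=23088; k=4: 8400+3024+14·14·24=16128; k=5: 8676+0+14·9·24=11700 → min 11700.
Top-level splits: k=1: (M1..M1)·(M2..M6) → 0+11700+9·14·24 = 14724; k=2: (M1..M2)·(M3..M6) → 1890+10026+9·15·24 = 15156; k=3: (M1..M3)·(M4..M6) → 5400+8892+9·26·24 = 19908; k=4: (M1..M4)·(M5..M6) → 8676+3024+9·14·24 = 14724; k=5: (M1..M5)·(M6..M6) → 9810+0+9·9·24 = 11754.
Best split is after M5, i.e. k = 5.

5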